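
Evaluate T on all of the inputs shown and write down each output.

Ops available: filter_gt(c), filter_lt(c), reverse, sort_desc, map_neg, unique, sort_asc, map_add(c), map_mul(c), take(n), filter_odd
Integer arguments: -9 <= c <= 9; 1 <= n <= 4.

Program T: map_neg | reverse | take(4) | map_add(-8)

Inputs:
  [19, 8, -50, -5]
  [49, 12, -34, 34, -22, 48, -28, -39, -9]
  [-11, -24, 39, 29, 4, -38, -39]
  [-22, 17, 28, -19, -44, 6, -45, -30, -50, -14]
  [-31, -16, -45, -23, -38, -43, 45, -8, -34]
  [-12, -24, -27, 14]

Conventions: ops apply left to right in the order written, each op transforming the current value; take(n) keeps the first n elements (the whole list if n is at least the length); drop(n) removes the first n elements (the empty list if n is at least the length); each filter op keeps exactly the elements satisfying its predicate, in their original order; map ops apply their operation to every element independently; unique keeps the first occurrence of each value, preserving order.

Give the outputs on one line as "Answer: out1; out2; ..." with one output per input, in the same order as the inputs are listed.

Execution, op by op:
  [19, 8, -50, -5] -> [-19, -8, 50, 5] -> [5, 50, -8, -19] -> [5, 50, -8, -19] -> [-3, 42, -16, -27]
  [49, 12, -34, 34, -22, 48, -28, -39, -9] -> [-49, -12, 34, -34, 22, -48, 28, 39, 9] -> [9, 39, 28, -48, 22, -34, 34, -12, -49] -> [9, 39, 28, -48] -> [1, 31, 20, -56]
  [-11, -24, 39, 29, 4, -38, -39] -> [11, 24, -39, -29, -4, 38, 39] -> [39, 38, -4, -29, -39, 24, 11] -> [39, 38, -4, -29] -> [31, 30, -12, -37]
  [-22, 17, 28, -19, -44, 6, -45, -30, -50, -14] -> [22, -17, -28, 19, 44, -6, 45, 30, 50, 14] -> [14, 50, 30, 45, -6, 44, 19, -28, -17, 22] -> [14, 50, 30, 45] -> [6, 42, 22, 37]
  [-31, -16, -45, -23, -38, -43, 45, -8, -34] -> [31, 16, 45, 23, 38, 43, -45, 8, 34] -> [34, 8, -45, 43, 38, 23, 45, 16, 31] -> [34, 8, -45, 43] -> [26, 0, -53, 35]
  [-12, -24, -27, 14] -> [12, 24, 27, -14] -> [-14, 27, 24, 12] -> [-14, 27, 24, 12] -> [-22, 19, 16, 4]

[-3, 42, -16, -27]; [1, 31, 20, -56]; [31, 30, -12, -37]; [6, 42, 22, 37]; [26, 0, -53, 35]; [-22, 19, 16, 4]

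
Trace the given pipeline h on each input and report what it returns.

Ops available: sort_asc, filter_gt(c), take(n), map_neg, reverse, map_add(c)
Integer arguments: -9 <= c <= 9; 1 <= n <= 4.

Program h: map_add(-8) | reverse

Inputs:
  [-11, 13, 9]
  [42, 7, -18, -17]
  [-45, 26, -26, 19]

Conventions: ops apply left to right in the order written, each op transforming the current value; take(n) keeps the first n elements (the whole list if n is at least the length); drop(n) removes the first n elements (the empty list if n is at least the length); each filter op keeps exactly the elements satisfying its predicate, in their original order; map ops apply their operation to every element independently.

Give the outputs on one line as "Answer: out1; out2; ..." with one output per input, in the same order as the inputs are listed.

[1, 5, -19]; [-25, -26, -1, 34]; [11, -34, 18, -53]

Execution, op by op:
  [-11, 13, 9] -> [-19, 5, 1] -> [1, 5, -19]
  [42, 7, -18, -17] -> [34, -1, -26, -25] -> [-25, -26, -1, 34]
  [-45, 26, -26, 19] -> [-53, 18, -34, 11] -> [11, -34, 18, -53]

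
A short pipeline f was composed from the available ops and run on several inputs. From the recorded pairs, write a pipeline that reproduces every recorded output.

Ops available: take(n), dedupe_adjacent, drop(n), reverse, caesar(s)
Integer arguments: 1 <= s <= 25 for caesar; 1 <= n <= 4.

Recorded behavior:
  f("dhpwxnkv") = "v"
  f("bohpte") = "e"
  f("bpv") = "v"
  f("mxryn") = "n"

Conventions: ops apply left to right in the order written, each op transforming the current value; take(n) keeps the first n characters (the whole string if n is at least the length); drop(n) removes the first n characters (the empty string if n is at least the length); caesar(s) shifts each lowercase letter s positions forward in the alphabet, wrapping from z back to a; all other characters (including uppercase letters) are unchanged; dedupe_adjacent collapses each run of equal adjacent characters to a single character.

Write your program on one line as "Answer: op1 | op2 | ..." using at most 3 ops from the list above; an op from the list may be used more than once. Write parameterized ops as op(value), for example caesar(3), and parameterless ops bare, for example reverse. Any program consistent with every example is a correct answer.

reverse | take(3) | take(1)

Check, running the answer program on each example:
  "dhpwxnkv" -> "vknxwphd" -> "vkn" -> "v"
  "bohpte" -> "etphob" -> "etp" -> "e"
  "bpv" -> "vpb" -> "vpb" -> "v"
  "mxryn" -> "nyrxm" -> "nyr" -> "n"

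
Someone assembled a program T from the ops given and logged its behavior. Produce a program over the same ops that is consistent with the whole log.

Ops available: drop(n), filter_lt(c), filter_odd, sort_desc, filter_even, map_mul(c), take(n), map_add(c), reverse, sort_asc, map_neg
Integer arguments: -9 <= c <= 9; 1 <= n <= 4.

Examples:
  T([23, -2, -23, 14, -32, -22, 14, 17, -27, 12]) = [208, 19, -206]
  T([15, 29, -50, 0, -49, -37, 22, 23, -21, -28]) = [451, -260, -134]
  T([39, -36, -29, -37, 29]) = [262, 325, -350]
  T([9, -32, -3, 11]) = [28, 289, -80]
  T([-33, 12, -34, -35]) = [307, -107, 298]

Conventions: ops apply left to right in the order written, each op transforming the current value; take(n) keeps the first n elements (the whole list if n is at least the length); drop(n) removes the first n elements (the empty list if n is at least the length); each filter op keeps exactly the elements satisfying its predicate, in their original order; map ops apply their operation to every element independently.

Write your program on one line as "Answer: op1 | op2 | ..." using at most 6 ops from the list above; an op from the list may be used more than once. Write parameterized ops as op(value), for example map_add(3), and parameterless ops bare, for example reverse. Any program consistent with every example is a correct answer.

map_mul(9) | map_mul(-1) | take(3) | map_add(1) | reverse

Check, running the answer program on each example:
  [23, -2, -23, 14, -32, -22, 14, 17, -27, 12] -> [207, -18, -207, 126, -288, -198, 126, 153, -243, 108] -> [-207, 18, 207, -126, 288, 198, -126, -153, 243, -108] -> [-207, 18, 207] -> [-206, 19, 208] -> [208, 19, -206]
  [15, 29, -50, 0, -49, -37, 22, 23, -21, -28] -> [135, 261, -450, 0, -441, -333, 198, 207, -189, -252] -> [-135, -261, 450, 0, 441, 333, -198, -207, 189, 252] -> [-135, -261, 450] -> [-134, -260, 451] -> [451, -260, -134]
  [39, -36, -29, -37, 29] -> [351, -324, -261, -333, 261] -> [-351, 324, 261, 333, -261] -> [-351, 324, 261] -> [-350, 325, 262] -> [262, 325, -350]
  [9, -32, -3, 11] -> [81, -288, -27, 99] -> [-81, 288, 27, -99] -> [-81, 288, 27] -> [-80, 289, 28] -> [28, 289, -80]
  [-33, 12, -34, -35] -> [-297, 108, -306, -315] -> [297, -108, 306, 315] -> [297, -108, 306] -> [298, -107, 307] -> [307, -107, 298]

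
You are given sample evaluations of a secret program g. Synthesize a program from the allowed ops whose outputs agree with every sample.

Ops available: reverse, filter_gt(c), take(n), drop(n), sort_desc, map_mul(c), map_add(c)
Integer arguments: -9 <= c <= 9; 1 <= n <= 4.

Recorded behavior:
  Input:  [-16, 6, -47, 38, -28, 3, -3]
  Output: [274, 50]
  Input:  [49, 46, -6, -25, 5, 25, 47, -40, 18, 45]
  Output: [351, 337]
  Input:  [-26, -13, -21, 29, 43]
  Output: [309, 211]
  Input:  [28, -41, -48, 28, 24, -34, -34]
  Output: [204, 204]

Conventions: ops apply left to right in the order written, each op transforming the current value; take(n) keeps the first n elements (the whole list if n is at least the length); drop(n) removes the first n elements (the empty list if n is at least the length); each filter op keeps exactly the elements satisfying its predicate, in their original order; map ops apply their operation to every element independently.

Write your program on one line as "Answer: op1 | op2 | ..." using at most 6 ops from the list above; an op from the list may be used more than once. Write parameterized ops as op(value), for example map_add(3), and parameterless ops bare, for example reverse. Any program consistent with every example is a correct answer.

reverse | map_mul(7) | map_add(8) | sort_desc | take(2)

Check, running the answer program on each example:
  [-16, 6, -47, 38, -28, 3, -3] -> [-3, 3, -28, 38, -47, 6, -16] -> [-21, 21, -196, 266, -329, 42, -112] -> [-13, 29, -188, 274, -321, 50, -104] -> [274, 50, 29, -13, -104, -188, -321] -> [274, 50]
  [49, 46, -6, -25, 5, 25, 47, -40, 18, 45] -> [45, 18, -40, 47, 25, 5, -25, -6, 46, 49] -> [315, 126, -280, 329, 175, 35, -175, -42, 322, 343] -> [323, 134, -272, 337, 183, 43, -167, -34, 330, 351] -> [351, 337, 330, 323, 183, 134, 43, -34, -167, -272] -> [351, 337]
  [-26, -13, -21, 29, 43] -> [43, 29, -21, -13, -26] -> [301, 203, -147, -91, -182] -> [309, 211, -139, -83, -174] -> [309, 211, -83, -139, -174] -> [309, 211]
  [28, -41, -48, 28, 24, -34, -34] -> [-34, -34, 24, 28, -48, -41, 28] -> [-238, -238, 168, 196, -336, -287, 196] -> [-230, -230, 176, 204, -328, -279, 204] -> [204, 204, 176, -230, -230, -279, -328] -> [204, 204]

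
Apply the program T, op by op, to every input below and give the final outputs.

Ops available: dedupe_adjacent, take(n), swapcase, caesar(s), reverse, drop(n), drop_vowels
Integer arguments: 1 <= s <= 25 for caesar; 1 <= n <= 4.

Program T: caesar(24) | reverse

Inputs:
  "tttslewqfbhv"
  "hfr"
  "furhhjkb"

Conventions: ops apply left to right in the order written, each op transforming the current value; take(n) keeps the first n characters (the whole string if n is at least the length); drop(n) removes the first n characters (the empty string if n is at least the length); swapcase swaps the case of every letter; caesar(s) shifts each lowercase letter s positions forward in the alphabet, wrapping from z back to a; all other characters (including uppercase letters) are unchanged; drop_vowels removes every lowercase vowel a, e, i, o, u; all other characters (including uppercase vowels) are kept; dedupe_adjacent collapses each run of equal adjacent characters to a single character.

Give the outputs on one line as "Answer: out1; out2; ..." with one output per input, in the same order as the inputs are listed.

Execution, op by op:
  "tttslewqfbhv" -> "rrrqjcuodzft" -> "tfzdoucjqrrr"
  "hfr" -> "fdp" -> "pdf"
  "furhhjkb" -> "dspffhiz" -> "zihffpsd"

"tfzdoucjqrrr"; "pdf"; "zihffpsd"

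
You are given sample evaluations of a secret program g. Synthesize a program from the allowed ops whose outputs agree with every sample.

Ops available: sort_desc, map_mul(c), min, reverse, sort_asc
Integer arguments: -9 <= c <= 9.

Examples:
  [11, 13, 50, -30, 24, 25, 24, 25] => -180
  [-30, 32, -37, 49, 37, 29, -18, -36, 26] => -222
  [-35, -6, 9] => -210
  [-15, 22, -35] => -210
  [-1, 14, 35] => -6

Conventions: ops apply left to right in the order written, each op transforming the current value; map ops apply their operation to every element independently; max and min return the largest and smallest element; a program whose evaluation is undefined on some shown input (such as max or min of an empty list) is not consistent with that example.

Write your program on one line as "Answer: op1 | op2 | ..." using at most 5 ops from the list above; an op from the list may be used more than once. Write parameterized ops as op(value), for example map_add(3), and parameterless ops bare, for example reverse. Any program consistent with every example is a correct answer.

map_mul(6) | reverse | sort_desc | reverse | min

Check, running the answer program on each example:
  [11, 13, 50, -30, 24, 25, 24, 25] -> [66, 78, 300, -180, 144, 150, 144, 150] -> [150, 144, 150, 144, -180, 300, 78, 66] -> [300, 150, 150, 144, 144, 78, 66, -180] -> [-180, 66, 78, 144, 144, 150, 150, 300] -> -180
  [-30, 32, -37, 49, 37, 29, -18, -36, 26] -> [-180, 192, -222, 294, 222, 174, -108, -216, 156] -> [156, -216, -108, 174, 222, 294, -222, 192, -180] -> [294, 222, 192, 174, 156, -108, -180, -216, -222] -> [-222, -216, -180, -108, 156, 174, 192, 222, 294] -> -222
  [-35, -6, 9] -> [-210, -36, 54] -> [54, -36, -210] -> [54, -36, -210] -> [-210, -36, 54] -> -210
  [-15, 22, -35] -> [-90, 132, -210] -> [-210, 132, -90] -> [132, -90, -210] -> [-210, -90, 132] -> -210
  [-1, 14, 35] -> [-6, 84, 210] -> [210, 84, -6] -> [210, 84, -6] -> [-6, 84, 210] -> -6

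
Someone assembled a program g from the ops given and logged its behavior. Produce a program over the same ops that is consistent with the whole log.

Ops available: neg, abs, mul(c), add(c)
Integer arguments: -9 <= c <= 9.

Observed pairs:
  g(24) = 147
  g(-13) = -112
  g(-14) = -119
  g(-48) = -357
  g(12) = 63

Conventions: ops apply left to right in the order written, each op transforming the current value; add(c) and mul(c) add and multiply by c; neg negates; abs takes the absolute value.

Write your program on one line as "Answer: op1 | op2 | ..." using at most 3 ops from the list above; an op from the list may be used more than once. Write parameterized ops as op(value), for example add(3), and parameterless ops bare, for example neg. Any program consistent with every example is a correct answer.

neg | add(3) | mul(-7)

Check, running the answer program on each example:
  24 -> -24 -> -21 -> 147
  -13 -> 13 -> 16 -> -112
  -14 -> 14 -> 17 -> -119
  -48 -> 48 -> 51 -> -357
  12 -> -12 -> -9 -> 63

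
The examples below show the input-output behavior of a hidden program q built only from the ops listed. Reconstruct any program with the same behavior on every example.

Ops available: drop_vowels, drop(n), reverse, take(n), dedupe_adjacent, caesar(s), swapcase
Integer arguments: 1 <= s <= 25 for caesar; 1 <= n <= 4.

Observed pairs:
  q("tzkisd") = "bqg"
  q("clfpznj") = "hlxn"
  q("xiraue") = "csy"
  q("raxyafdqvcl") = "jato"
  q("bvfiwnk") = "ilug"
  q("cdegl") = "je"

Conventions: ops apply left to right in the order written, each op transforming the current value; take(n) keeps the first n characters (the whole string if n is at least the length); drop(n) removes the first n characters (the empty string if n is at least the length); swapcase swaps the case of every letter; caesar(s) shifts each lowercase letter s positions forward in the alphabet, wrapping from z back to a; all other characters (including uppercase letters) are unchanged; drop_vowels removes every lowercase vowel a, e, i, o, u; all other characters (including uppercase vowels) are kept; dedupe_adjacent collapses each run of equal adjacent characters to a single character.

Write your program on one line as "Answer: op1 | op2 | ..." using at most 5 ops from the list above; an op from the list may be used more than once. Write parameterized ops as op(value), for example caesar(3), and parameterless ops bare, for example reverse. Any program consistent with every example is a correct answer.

caesar(24) | drop(3) | reverse | take(4)

Check, running the answer program on each example:
  "tzkisd" -> "rxigqb" -> "gqb" -> "bqg" -> "bqg"
  "clfpznj" -> "ajdnxlh" -> "nxlh" -> "hlxn" -> "hlxn"
  "xiraue" -> "vgpysc" -> "ysc" -> "csy" -> "csy"
  "raxyafdqvcl" -> "pyvwydbotaj" -> "wydbotaj" -> "jatobdyw" -> "jato"
  "bvfiwnk" -> "ztdguli" -> "guli" -> "ilug" -> "ilug"
  "cdegl" -> "abcej" -> "ej" -> "je" -> "je"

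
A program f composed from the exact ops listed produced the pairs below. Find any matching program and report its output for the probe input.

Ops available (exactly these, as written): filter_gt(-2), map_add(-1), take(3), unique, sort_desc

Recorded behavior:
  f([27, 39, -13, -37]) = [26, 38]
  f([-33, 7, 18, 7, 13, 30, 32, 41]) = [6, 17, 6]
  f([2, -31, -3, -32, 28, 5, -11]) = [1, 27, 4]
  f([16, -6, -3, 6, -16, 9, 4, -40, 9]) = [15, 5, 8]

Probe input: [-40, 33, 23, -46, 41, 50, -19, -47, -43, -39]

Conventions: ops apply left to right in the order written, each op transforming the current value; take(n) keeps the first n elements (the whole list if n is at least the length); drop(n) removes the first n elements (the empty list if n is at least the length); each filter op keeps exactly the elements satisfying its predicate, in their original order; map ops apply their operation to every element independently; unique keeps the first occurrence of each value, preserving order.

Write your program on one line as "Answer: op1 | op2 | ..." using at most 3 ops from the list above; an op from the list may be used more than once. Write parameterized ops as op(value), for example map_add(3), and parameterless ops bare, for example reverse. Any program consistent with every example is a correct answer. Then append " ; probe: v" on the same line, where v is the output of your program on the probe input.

map_add(-1) | filter_gt(-2) | take(3) ; probe: [32, 22, 40]

Check, running the answer program on each example:
  [27, 39, -13, -37] -> [26, 38, -14, -38] -> [26, 38] -> [26, 38]
  [-33, 7, 18, 7, 13, 30, 32, 41] -> [-34, 6, 17, 6, 12, 29, 31, 40] -> [6, 17, 6, 12, 29, 31, 40] -> [6, 17, 6]
  [2, -31, -3, -32, 28, 5, -11] -> [1, -32, -4, -33, 27, 4, -12] -> [1, 27, 4] -> [1, 27, 4]
  [16, -6, -3, 6, -16, 9, 4, -40, 9] -> [15, -7, -4, 5, -17, 8, 3, -41, 8] -> [15, 5, 8, 3, 8] -> [15, 5, 8]
  probe: [-40, 33, 23, -46, 41, 50, -19, -47, -43, -39] -> [-41, 32, 22, -47, 40, 49, -20, -48, -44, -40] -> [32, 22, 40, 49] -> [32, 22, 40]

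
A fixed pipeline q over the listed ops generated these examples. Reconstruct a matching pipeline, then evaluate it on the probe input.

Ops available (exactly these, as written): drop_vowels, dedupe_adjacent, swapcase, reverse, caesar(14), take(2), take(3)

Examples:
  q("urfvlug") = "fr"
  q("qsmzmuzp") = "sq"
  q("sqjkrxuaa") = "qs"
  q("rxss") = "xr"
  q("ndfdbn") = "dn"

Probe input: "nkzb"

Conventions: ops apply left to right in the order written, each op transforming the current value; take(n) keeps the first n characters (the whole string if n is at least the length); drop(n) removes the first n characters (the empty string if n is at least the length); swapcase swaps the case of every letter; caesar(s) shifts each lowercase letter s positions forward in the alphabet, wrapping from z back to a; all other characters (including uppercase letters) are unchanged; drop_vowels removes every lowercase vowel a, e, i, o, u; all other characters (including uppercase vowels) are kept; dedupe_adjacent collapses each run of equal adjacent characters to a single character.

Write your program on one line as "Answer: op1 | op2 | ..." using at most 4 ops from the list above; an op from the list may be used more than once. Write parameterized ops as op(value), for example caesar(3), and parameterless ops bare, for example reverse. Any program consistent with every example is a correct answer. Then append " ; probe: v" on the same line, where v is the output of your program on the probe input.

drop_vowels | take(2) | reverse ; probe: "kn"

Check, running the answer program on each example:
  "urfvlug" -> "rfvlg" -> "rf" -> "fr"
  "qsmzmuzp" -> "qsmzmzp" -> "qs" -> "sq"
  "sqjkrxuaa" -> "sqjkrx" -> "sq" -> "qs"
  "rxss" -> "rxss" -> "rx" -> "xr"
  "ndfdbn" -> "ndfdbn" -> "nd" -> "dn"
  probe: "nkzb" -> "nkzb" -> "nk" -> "kn"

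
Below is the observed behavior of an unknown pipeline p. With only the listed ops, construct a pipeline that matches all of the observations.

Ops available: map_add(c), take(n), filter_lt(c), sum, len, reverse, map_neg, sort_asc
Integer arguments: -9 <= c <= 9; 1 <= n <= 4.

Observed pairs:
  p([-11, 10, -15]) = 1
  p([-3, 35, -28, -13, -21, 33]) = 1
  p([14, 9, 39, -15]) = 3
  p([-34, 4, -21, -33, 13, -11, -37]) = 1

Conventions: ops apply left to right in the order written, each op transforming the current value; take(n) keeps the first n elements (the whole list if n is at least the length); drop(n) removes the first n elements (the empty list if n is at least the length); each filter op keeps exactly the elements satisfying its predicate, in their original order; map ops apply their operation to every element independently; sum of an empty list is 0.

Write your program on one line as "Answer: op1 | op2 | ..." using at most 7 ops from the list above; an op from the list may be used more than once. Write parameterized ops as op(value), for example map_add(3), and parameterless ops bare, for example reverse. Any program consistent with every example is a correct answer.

take(4) | map_neg | reverse | map_add(-1) | filter_lt(-3) | len

Check, running the answer program on each example:
  [-11, 10, -15] -> [-11, 10, -15] -> [11, -10, 15] -> [15, -10, 11] -> [14, -11, 10] -> [-11] -> 1
  [-3, 35, -28, -13, -21, 33] -> [-3, 35, -28, -13] -> [3, -35, 28, 13] -> [13, 28, -35, 3] -> [12, 27, -36, 2] -> [-36] -> 1
  [14, 9, 39, -15] -> [14, 9, 39, -15] -> [-14, -9, -39, 15] -> [15, -39, -9, -14] -> [14, -40, -10, -15] -> [-40, -10, -15] -> 3
  [-34, 4, -21, -33, 13, -11, -37] -> [-34, 4, -21, -33] -> [34, -4, 21, 33] -> [33, 21, -4, 34] -> [32, 20, -5, 33] -> [-5] -> 1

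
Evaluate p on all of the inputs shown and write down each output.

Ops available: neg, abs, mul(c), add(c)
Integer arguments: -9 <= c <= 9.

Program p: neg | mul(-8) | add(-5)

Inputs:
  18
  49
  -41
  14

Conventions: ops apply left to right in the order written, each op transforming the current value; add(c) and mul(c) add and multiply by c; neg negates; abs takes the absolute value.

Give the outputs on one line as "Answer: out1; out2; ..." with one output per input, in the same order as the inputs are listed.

Execution, op by op:
  18 -> -18 -> 144 -> 139
  49 -> -49 -> 392 -> 387
  -41 -> 41 -> -328 -> -333
  14 -> -14 -> 112 -> 107

139; 387; -333; 107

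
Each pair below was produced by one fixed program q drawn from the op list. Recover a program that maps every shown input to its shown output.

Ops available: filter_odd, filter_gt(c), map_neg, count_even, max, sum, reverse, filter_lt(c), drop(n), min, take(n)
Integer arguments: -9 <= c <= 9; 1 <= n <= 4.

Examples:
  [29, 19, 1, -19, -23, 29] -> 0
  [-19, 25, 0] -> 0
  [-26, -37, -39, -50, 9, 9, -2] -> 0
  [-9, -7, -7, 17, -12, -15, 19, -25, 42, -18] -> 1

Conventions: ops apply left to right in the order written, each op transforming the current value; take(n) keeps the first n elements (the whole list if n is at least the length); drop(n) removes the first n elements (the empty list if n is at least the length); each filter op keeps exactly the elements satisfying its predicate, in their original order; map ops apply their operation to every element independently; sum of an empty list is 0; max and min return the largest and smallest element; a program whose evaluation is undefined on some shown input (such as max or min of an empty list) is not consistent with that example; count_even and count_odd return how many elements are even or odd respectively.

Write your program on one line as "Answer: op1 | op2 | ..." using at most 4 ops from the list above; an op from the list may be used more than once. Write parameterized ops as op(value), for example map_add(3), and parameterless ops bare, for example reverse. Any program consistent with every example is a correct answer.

map_neg | filter_lt(-5) | count_even

Check, running the answer program on each example:
  [29, 19, 1, -19, -23, 29] -> [-29, -19, -1, 19, 23, -29] -> [-29, -19, -29] -> 0
  [-19, 25, 0] -> [19, -25, 0] -> [-25] -> 0
  [-26, -37, -39, -50, 9, 9, -2] -> [26, 37, 39, 50, -9, -9, 2] -> [-9, -9] -> 0
  [-9, -7, -7, 17, -12, -15, 19, -25, 42, -18] -> [9, 7, 7, -17, 12, 15, -19, 25, -42, 18] -> [-17, -19, -42] -> 1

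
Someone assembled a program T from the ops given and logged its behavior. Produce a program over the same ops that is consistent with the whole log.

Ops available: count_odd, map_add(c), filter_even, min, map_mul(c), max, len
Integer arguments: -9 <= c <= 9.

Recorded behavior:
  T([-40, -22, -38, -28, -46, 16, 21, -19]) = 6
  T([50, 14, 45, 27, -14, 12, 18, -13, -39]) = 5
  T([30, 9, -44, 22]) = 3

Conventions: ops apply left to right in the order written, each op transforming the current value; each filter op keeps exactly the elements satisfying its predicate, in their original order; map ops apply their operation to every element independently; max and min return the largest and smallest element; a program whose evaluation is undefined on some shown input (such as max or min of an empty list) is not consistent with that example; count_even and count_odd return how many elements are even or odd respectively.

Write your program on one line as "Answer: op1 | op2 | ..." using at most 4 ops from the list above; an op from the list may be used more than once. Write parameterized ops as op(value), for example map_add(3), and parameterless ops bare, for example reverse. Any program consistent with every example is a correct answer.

filter_even | map_mul(2) | len

Check, running the answer program on each example:
  [-40, -22, -38, -28, -46, 16, 21, -19] -> [-40, -22, -38, -28, -46, 16] -> [-80, -44, -76, -56, -92, 32] -> 6
  [50, 14, 45, 27, -14, 12, 18, -13, -39] -> [50, 14, -14, 12, 18] -> [100, 28, -28, 24, 36] -> 5
  [30, 9, -44, 22] -> [30, -44, 22] -> [60, -88, 44] -> 3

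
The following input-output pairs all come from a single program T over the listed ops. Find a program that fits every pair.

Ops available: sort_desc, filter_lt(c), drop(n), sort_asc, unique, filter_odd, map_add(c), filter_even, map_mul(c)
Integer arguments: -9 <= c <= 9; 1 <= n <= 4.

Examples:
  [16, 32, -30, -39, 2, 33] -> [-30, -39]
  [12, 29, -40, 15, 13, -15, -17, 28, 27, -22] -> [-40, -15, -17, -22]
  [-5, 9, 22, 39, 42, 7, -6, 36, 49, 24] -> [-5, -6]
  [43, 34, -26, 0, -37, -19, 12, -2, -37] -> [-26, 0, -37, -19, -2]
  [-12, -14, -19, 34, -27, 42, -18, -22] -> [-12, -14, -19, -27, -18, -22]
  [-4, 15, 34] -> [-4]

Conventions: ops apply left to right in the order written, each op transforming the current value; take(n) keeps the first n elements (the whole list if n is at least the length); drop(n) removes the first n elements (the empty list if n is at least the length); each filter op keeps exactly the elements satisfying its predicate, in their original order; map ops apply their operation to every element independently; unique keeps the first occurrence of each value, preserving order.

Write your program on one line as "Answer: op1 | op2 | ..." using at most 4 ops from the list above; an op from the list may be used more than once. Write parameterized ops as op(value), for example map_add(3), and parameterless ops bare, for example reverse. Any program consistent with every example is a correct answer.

filter_lt(3) | filter_lt(1) | unique

Check, running the answer program on each example:
  [16, 32, -30, -39, 2, 33] -> [-30, -39, 2] -> [-30, -39] -> [-30, -39]
  [12, 29, -40, 15, 13, -15, -17, 28, 27, -22] -> [-40, -15, -17, -22] -> [-40, -15, -17, -22] -> [-40, -15, -17, -22]
  [-5, 9, 22, 39, 42, 7, -6, 36, 49, 24] -> [-5, -6] -> [-5, -6] -> [-5, -6]
  [43, 34, -26, 0, -37, -19, 12, -2, -37] -> [-26, 0, -37, -19, -2, -37] -> [-26, 0, -37, -19, -2, -37] -> [-26, 0, -37, -19, -2]
  [-12, -14, -19, 34, -27, 42, -18, -22] -> [-12, -14, -19, -27, -18, -22] -> [-12, -14, -19, -27, -18, -22] -> [-12, -14, -19, -27, -18, -22]
  [-4, 15, 34] -> [-4] -> [-4] -> [-4]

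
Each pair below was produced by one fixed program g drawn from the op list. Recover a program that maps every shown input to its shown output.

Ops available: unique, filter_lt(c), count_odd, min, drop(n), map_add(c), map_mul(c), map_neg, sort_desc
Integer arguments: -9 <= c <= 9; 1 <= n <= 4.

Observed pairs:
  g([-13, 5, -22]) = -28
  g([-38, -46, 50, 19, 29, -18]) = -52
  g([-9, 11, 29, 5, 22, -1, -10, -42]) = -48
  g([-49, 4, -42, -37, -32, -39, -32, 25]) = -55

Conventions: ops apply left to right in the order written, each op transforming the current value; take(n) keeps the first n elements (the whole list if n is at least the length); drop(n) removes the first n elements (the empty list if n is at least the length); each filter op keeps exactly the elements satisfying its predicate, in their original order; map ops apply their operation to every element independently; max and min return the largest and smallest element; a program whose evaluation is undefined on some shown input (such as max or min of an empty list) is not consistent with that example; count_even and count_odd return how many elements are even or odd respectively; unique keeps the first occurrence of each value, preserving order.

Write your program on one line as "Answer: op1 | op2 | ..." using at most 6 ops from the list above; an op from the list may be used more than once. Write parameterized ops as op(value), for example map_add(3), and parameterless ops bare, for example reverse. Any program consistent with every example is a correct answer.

sort_desc | unique | map_add(-6) | filter_lt(6) | min

Check, running the answer program on each example:
  [-13, 5, -22] -> [5, -13, -22] -> [5, -13, -22] -> [-1, -19, -28] -> [-1, -19, -28] -> -28
  [-38, -46, 50, 19, 29, -18] -> [50, 29, 19, -18, -38, -46] -> [50, 29, 19, -18, -38, -46] -> [44, 23, 13, -24, -44, -52] -> [-24, -44, -52] -> -52
  [-9, 11, 29, 5, 22, -1, -10, -42] -> [29, 22, 11, 5, -1, -9, -10, -42] -> [29, 22, 11, 5, -1, -9, -10, -42] -> [23, 16, 5, -1, -7, -15, -16, -48] -> [5, -1, -7, -15, -16, -48] -> -48
  [-49, 4, -42, -37, -32, -39, -32, 25] -> [25, 4, -32, -32, -37, -39, -42, -49] -> [25, 4, -32, -37, -39, -42, -49] -> [19, -2, -38, -43, -45, -48, -55] -> [-2, -38, -43, -45, -48, -55] -> -55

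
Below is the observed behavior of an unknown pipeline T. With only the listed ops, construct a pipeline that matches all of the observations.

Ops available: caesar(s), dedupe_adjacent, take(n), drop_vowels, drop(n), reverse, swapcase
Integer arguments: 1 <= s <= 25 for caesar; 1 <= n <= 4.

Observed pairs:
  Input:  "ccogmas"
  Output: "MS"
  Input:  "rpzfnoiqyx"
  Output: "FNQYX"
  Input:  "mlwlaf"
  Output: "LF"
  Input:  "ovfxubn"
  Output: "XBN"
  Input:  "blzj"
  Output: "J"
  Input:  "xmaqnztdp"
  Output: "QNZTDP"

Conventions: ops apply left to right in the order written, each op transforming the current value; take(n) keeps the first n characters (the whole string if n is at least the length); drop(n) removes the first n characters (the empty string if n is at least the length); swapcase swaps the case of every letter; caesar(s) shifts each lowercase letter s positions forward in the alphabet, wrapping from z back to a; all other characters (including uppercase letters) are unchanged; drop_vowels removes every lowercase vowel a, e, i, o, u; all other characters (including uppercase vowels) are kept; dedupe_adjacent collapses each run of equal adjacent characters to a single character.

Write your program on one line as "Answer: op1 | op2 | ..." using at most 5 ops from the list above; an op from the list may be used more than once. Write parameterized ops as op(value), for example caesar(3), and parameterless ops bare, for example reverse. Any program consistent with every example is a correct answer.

dedupe_adjacent | drop(3) | drop_vowels | swapcase

Check, running the answer program on each example:
  "ccogmas" -> "cogmas" -> "mas" -> "ms" -> "MS"
  "rpzfnoiqyx" -> "rpzfnoiqyx" -> "fnoiqyx" -> "fnqyx" -> "FNQYX"
  "mlwlaf" -> "mlwlaf" -> "laf" -> "lf" -> "LF"
  "ovfxubn" -> "ovfxubn" -> "xubn" -> "xbn" -> "XBN"
  "blzj" -> "blzj" -> "j" -> "j" -> "J"
  "xmaqnztdp" -> "xmaqnztdp" -> "qnztdp" -> "qnztdp" -> "QNZTDP"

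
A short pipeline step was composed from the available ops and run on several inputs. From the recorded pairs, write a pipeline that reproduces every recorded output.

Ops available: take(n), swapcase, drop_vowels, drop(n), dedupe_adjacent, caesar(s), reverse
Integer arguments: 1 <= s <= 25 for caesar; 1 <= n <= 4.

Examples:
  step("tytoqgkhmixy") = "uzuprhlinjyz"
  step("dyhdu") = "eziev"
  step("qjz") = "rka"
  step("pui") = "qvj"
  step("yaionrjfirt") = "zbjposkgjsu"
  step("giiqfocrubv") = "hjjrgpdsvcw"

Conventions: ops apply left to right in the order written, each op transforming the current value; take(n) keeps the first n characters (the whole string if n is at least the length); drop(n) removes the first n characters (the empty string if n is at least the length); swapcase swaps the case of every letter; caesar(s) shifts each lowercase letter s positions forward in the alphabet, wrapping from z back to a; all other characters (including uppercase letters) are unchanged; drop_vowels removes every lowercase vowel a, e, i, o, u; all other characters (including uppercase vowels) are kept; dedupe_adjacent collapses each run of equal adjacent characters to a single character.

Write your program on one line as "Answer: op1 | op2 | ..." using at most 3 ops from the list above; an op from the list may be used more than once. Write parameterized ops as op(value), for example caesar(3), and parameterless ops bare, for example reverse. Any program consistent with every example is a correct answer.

reverse | caesar(1) | reverse

Check, running the answer program on each example:
  "tytoqgkhmixy" -> "yximhkgqotyt" -> "zyjnilhrpuzu" -> "uzuprhlinjyz"
  "dyhdu" -> "udhyd" -> "veize" -> "eziev"
  "qjz" -> "zjq" -> "akr" -> "rka"
  "pui" -> "iup" -> "jvq" -> "qvj"
  "yaionrjfirt" -> "trifjrnoiay" -> "usjgksopjbz" -> "zbjposkgjsu"
  "giiqfocrubv" -> "vburcofqiig" -> "wcvsdpgrjjh" -> "hjjrgpdsvcw"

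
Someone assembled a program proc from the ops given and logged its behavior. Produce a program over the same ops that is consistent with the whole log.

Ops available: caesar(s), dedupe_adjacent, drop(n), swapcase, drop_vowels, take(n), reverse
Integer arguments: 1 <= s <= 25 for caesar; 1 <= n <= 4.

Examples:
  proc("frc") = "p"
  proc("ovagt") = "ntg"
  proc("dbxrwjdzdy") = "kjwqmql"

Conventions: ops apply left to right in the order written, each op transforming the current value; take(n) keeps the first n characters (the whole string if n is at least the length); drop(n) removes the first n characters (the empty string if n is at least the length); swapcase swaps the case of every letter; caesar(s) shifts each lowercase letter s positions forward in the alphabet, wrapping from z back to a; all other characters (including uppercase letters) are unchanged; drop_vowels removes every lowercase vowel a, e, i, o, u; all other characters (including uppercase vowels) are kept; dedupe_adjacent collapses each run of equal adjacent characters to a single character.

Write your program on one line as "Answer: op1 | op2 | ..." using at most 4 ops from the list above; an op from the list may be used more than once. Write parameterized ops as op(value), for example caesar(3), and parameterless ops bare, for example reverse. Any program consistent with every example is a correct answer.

caesar(2) | caesar(11) | drop_vowels | drop(1)

Check, running the answer program on each example:
  "frc" -> "hte" -> "sep" -> "sp" -> "p"
  "ovagt" -> "qxciv" -> "bintg" -> "bntg" -> "ntg"
  "dbxrwjdzdy" -> "fdztylfbfa" -> "qokejwqmql" -> "qkjwqmql" -> "kjwqmql"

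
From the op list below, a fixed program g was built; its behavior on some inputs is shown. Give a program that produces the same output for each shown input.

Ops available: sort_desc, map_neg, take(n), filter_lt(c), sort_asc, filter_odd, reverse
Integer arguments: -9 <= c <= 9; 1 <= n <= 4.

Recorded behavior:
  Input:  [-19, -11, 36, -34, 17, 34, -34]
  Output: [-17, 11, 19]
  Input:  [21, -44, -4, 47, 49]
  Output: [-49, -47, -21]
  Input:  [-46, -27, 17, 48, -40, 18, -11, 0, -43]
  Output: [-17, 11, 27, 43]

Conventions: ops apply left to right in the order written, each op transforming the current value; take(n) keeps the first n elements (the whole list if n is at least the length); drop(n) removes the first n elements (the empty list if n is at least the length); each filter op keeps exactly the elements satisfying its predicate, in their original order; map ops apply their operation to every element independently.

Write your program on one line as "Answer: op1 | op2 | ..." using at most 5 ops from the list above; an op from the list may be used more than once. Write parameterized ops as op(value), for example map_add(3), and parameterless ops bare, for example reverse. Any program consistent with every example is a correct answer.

reverse | filter_odd | sort_desc | map_neg

Check, running the answer program on each example:
  [-19, -11, 36, -34, 17, 34, -34] -> [-34, 34, 17, -34, 36, -11, -19] -> [17, -11, -19] -> [17, -11, -19] -> [-17, 11, 19]
  [21, -44, -4, 47, 49] -> [49, 47, -4, -44, 21] -> [49, 47, 21] -> [49, 47, 21] -> [-49, -47, -21]
  [-46, -27, 17, 48, -40, 18, -11, 0, -43] -> [-43, 0, -11, 18, -40, 48, 17, -27, -46] -> [-43, -11, 17, -27] -> [17, -11, -27, -43] -> [-17, 11, 27, 43]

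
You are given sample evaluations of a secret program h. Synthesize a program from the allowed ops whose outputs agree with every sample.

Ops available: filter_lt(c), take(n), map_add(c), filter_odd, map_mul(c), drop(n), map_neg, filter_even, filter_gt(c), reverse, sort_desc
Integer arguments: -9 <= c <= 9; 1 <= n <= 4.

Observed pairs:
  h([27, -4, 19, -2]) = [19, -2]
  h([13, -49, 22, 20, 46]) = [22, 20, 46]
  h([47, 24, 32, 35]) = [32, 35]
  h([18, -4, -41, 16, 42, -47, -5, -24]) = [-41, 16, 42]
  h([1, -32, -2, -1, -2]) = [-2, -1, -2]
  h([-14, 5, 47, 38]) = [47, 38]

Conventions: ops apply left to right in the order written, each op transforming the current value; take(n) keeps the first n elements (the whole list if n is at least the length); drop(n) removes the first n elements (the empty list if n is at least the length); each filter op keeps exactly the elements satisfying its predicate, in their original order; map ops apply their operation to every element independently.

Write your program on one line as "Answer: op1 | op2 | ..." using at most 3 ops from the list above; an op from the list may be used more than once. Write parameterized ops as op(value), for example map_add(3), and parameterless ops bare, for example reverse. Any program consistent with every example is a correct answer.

drop(2) | take(3)

Check, running the answer program on each example:
  [27, -4, 19, -2] -> [19, -2] -> [19, -2]
  [13, -49, 22, 20, 46] -> [22, 20, 46] -> [22, 20, 46]
  [47, 24, 32, 35] -> [32, 35] -> [32, 35]
  [18, -4, -41, 16, 42, -47, -5, -24] -> [-41, 16, 42, -47, -5, -24] -> [-41, 16, 42]
  [1, -32, -2, -1, -2] -> [-2, -1, -2] -> [-2, -1, -2]
  [-14, 5, 47, 38] -> [47, 38] -> [47, 38]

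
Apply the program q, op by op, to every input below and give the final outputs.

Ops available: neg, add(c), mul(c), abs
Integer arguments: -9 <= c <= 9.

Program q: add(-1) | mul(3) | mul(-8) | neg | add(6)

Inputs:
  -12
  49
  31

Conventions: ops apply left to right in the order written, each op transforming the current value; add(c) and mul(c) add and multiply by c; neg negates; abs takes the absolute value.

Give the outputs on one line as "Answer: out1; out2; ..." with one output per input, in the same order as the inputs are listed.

Execution, op by op:
  -12 -> -13 -> -39 -> 312 -> -312 -> -306
  49 -> 48 -> 144 -> -1152 -> 1152 -> 1158
  31 -> 30 -> 90 -> -720 -> 720 -> 726

-306; 1158; 726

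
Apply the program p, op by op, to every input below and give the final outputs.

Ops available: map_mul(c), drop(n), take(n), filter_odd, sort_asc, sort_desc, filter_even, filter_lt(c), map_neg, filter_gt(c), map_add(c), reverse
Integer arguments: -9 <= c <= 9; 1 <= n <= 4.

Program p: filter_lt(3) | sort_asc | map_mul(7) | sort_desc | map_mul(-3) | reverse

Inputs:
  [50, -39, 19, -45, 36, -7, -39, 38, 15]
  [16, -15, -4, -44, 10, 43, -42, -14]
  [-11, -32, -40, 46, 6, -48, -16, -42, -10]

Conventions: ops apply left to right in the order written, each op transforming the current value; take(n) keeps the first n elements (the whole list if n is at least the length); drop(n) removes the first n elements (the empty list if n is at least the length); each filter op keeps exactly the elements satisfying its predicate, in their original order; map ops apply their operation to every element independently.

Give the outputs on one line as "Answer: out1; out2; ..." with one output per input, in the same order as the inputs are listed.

[945, 819, 819, 147]; [924, 882, 315, 294, 84]; [1008, 882, 840, 672, 336, 231, 210]

Execution, op by op:
  [50, -39, 19, -45, 36, -7, -39, 38, 15] -> [-39, -45, -7, -39] -> [-45, -39, -39, -7] -> [-315, -273, -273, -49] -> [-49, -273, -273, -315] -> [147, 819, 819, 945] -> [945, 819, 819, 147]
  [16, -15, -4, -44, 10, 43, -42, -14] -> [-15, -4, -44, -42, -14] -> [-44, -42, -15, -14, -4] -> [-308, -294, -105, -98, -28] -> [-28, -98, -105, -294, -308] -> [84, 294, 315, 882, 924] -> [924, 882, 315, 294, 84]
  [-11, -32, -40, 46, 6, -48, -16, -42, -10] -> [-11, -32, -40, -48, -16, -42, -10] -> [-48, -42, -40, -32, -16, -11, -10] -> [-336, -294, -280, -224, -112, -77, -70] -> [-70, -77, -112, -224, -280, -294, -336] -> [210, 231, 336, 672, 840, 882, 1008] -> [1008, 882, 840, 672, 336, 231, 210]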